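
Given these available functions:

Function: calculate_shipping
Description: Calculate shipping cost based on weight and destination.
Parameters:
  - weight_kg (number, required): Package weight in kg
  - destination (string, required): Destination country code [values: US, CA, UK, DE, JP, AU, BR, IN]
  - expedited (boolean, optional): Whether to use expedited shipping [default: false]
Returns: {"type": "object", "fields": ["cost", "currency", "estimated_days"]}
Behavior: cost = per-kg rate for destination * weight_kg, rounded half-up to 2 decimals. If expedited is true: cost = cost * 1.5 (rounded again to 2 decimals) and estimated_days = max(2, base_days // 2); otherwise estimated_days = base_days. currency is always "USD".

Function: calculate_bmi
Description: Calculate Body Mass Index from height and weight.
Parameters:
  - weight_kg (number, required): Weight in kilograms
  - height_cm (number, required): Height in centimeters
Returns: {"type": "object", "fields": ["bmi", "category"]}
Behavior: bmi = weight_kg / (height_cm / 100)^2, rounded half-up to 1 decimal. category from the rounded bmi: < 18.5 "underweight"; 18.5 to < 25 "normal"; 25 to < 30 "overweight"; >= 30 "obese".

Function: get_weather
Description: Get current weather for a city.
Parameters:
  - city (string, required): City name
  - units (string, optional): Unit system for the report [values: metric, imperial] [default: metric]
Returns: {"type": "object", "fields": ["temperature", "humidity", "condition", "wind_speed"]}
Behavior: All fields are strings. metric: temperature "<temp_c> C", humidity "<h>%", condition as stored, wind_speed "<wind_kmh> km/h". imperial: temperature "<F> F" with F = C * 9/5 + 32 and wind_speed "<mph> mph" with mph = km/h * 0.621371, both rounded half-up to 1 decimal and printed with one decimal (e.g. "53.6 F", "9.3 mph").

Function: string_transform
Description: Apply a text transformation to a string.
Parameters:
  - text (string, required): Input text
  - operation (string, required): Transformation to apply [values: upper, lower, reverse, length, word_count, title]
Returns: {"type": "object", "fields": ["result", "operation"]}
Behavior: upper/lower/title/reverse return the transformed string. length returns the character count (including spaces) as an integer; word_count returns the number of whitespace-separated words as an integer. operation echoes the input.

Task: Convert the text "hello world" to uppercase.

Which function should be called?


The task needs a function whose description is: Apply a text transformation to a string.
string_transform


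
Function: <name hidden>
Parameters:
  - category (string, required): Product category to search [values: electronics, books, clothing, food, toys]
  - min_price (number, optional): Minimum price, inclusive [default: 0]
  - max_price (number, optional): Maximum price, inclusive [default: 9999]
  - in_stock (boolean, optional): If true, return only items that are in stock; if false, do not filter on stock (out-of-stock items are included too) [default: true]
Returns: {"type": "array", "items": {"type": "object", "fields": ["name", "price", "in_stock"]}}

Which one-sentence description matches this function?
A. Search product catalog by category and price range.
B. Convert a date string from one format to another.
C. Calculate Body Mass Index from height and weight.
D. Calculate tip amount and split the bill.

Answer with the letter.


Parameters category, min_price, max_price, in_stock and return "array" fit: Search product catalog by category and price range.
A


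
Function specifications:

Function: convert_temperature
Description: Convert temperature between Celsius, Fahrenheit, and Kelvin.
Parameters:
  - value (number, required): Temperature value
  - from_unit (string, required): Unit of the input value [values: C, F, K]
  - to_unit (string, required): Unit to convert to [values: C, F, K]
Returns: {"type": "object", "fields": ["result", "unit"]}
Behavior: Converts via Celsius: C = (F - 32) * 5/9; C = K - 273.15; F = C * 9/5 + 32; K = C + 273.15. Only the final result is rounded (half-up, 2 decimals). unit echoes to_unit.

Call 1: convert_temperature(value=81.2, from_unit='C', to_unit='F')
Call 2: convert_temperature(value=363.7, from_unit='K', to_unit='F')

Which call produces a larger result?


Call 1:
  Input already in C: 81.2
  To F: 81.2 * 9/5 + 32 = 178.16
  Round to 2 decimals: 178.16
  -> 178.16 F
Call 2:
  To C: 363.7 - 273.15 = 90.55
  To F: 90.55 * 9/5 + 32 = 194.99
  Round to 2 decimals: 194.99
  -> 194.99 F
Call 2 (194.99 F)


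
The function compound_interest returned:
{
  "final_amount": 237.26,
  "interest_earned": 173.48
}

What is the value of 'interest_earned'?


173.48


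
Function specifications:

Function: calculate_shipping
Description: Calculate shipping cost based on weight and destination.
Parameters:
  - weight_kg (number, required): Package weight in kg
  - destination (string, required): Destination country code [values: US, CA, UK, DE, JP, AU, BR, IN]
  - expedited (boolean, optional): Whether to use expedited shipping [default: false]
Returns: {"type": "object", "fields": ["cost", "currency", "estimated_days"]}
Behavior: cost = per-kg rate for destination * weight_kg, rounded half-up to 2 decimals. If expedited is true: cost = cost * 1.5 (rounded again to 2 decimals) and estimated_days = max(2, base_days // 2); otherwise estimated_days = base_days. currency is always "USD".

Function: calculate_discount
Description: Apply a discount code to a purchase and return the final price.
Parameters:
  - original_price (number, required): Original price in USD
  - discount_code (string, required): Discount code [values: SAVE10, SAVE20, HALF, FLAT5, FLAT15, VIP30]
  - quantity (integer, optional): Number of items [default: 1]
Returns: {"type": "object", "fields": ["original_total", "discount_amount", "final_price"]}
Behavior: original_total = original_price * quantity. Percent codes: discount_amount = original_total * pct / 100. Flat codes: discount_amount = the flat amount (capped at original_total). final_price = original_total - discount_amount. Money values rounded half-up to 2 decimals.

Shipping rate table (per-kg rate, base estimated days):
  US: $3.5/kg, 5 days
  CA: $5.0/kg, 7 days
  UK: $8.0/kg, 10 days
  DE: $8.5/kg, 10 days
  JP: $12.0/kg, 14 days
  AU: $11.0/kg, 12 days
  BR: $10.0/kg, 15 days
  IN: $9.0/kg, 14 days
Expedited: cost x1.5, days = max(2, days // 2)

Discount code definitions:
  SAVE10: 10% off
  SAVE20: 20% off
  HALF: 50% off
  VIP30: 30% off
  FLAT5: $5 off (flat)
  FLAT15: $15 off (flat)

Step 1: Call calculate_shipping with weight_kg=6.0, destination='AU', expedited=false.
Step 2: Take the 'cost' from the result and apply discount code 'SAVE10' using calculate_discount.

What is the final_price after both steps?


Step 1: calculate_shipping(weight_kg=6.0, destination=AU, expedited=false)
  Rate for AU: $11.0/kg, base 12 days
  cost = 11.0 * 6.0 = 66 -> 66.00
  expedited not set/false: estimated_days = 12
  -> cost = 66.00 USD
Step 2: calculate_discount(original_price=66.0, discount_code=SAVE10, quantity=1)
  original_total = 66.0 * 1 = 66.00
  SAVE10 = 10% off: discount_amount = 66.00 * 10/100 = 6.6 -> 6.60
  final_price = 66.00 - 6.60 = 59.40
  -> final_price = 59.40
$59.40


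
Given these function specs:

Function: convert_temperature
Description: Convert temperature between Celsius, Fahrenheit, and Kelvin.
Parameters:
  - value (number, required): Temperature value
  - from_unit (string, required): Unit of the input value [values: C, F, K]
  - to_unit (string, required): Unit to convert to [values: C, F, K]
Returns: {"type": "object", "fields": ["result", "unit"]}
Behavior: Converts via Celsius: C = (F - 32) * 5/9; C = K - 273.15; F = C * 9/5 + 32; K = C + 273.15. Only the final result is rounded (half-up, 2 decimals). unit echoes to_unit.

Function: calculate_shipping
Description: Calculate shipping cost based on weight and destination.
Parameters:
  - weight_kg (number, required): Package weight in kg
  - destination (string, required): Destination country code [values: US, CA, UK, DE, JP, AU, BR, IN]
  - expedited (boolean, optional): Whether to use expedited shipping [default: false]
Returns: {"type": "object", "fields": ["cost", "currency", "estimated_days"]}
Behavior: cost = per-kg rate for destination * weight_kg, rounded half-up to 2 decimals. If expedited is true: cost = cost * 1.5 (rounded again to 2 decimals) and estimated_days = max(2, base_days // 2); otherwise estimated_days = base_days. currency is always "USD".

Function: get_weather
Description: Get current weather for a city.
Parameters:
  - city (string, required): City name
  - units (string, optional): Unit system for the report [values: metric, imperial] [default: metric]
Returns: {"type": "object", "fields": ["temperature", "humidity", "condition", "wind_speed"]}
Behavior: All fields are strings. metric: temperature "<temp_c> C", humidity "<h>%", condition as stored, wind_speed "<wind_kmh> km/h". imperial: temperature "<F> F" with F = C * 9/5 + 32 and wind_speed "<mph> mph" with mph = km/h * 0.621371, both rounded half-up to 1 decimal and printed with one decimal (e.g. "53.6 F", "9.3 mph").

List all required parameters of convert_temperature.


Parameters of convert_temperature and their required/optional flag:
  value: required
  from_unit: required
  to_unit: required
from_unit, to_unit, value


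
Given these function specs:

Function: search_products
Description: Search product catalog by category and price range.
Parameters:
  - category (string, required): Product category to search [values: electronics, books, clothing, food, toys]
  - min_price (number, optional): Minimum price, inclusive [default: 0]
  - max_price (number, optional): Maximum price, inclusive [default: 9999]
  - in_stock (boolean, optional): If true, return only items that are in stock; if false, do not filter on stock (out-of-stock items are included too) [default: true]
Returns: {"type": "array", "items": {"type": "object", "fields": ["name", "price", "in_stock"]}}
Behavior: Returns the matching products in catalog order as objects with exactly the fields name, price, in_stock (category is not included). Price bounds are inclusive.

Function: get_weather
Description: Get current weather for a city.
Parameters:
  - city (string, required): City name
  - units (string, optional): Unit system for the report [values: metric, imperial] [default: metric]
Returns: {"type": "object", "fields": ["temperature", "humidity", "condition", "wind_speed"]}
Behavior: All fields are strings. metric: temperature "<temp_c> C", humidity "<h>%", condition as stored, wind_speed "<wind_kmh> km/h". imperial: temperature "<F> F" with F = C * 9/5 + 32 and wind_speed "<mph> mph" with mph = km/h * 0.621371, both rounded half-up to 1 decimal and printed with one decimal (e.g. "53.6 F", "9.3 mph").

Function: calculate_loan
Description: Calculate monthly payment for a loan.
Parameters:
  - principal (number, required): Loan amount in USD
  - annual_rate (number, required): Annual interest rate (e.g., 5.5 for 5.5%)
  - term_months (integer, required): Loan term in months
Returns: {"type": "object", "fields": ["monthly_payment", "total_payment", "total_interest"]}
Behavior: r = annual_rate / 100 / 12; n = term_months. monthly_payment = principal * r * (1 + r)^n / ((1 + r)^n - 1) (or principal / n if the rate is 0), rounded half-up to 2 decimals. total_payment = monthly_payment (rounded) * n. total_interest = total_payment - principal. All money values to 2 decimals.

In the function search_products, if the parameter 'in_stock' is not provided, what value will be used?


The search_products spec declares:
  - in_stock (boolean, optional): If true, return only items that are in stock; if false, do not filter on stock (out-of-stock items are included too) [default: true]
Default:
true


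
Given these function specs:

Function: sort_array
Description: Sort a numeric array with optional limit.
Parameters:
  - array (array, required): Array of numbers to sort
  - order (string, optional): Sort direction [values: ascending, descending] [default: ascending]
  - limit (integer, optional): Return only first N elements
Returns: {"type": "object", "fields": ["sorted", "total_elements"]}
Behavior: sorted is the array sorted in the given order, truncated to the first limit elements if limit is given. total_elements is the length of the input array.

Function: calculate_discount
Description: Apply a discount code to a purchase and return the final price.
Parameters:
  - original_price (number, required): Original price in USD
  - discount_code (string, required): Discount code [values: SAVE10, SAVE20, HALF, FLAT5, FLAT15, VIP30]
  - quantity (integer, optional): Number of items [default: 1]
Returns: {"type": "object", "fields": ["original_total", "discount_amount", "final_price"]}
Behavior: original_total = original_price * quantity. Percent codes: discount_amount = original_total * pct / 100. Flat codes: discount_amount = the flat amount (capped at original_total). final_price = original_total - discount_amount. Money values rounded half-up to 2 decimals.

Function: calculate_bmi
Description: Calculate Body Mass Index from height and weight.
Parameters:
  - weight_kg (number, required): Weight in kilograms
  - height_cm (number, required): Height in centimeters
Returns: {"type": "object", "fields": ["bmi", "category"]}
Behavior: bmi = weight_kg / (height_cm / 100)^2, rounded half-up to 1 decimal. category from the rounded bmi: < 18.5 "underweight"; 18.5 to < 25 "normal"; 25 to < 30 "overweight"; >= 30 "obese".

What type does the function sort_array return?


The sort_array spec declares Returns: {"type": "object", "fields": ["sorted", "total_elements"]}
Type:
object


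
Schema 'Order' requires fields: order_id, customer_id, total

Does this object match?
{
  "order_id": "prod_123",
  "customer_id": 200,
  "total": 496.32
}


Checking required fields... All present.
Valid - all required fields present


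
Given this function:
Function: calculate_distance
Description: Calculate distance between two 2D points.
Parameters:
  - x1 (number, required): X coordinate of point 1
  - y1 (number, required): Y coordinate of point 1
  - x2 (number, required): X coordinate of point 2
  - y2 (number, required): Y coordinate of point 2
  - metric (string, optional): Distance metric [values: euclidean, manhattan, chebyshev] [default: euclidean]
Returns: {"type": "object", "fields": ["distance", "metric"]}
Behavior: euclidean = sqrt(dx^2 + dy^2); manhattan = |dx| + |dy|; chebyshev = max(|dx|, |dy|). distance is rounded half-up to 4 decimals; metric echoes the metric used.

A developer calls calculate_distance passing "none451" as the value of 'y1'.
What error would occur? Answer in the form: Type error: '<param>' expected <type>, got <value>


Spec: 'y1' is declared as number; "none451" is a string.
Type error: 'y1' expected number, got "none451"


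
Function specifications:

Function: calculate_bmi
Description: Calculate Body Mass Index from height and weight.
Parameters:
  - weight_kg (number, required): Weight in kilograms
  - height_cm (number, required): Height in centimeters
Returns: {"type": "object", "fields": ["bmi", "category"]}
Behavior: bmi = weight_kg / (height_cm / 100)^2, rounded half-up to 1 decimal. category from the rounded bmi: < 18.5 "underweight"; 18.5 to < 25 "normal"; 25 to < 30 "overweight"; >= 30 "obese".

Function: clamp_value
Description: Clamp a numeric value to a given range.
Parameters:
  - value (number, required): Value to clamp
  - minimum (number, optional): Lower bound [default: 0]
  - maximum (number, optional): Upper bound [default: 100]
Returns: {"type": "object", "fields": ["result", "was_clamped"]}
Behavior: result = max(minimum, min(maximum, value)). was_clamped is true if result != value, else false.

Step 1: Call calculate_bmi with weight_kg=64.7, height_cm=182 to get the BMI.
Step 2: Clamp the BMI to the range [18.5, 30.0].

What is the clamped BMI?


Step 1: calculate_bmi(weight_kg=64.7, height_cm=182)
  height_m = 182 / 100 = 1.82
  bmi = 64.7 / 1.82^2 = 64.7 / 3.3124 = 19.532665 -> 19.5
  18.5 <= 19.5 < 25 -> normal
  -> bmi = 19.5
Step 2: clamp_value(value=19.5, minimum=18.5, maximum=30.0)
  result = max(18.5, min(30.0, 19.5)) = max(18.5, 19.5) = 19.5
  was_clamped = (19.5 != 19.5) = false
  -> result = 19.5
19.5


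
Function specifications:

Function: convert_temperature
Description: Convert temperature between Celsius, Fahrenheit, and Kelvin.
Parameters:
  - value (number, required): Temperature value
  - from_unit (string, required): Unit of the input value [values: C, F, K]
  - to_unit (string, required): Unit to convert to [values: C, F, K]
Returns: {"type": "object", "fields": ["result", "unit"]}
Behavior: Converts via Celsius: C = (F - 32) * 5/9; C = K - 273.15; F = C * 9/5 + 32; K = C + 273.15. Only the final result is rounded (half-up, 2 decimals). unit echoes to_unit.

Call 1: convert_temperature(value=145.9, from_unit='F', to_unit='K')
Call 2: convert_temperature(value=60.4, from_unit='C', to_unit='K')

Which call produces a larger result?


Call 1:
  To C: (145.9 - 32) * 5/9 = 63.277778
  To K: 63.277778 + 273.15 = 336.427778
  Round to 2 decimals: 336.43
  -> 336.43 K
Call 2:
  Input already in C: 60.4
  To K: 60.4 + 273.15 = 333.55
  Round to 2 decimals: 333.55
  -> 333.55 K
Call 1 (336.43 K)


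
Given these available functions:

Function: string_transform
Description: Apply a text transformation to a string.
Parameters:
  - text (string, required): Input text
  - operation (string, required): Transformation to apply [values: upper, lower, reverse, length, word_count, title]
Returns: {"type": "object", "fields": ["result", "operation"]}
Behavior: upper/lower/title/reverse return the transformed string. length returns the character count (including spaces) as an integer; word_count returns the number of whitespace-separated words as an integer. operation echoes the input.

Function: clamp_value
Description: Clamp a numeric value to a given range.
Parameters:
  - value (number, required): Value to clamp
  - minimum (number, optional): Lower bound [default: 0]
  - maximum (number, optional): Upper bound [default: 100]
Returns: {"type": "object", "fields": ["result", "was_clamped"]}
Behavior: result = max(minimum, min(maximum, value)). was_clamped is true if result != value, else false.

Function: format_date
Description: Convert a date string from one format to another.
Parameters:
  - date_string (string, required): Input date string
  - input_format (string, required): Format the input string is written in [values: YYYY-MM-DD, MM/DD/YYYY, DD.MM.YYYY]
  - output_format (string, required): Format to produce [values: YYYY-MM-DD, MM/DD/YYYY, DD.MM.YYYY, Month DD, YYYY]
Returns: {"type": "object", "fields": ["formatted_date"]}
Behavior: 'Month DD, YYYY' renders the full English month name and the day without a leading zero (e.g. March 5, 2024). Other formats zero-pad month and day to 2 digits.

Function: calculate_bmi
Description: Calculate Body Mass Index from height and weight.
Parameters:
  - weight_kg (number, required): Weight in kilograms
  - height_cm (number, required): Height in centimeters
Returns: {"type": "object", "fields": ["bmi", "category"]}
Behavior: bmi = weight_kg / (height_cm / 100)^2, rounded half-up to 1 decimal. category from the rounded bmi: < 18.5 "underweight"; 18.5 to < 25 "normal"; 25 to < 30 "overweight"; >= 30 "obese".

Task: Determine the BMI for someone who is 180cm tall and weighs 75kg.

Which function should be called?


The task needs a function whose description is: Calculate Body Mass Index from height and weight.
calculate_bmi


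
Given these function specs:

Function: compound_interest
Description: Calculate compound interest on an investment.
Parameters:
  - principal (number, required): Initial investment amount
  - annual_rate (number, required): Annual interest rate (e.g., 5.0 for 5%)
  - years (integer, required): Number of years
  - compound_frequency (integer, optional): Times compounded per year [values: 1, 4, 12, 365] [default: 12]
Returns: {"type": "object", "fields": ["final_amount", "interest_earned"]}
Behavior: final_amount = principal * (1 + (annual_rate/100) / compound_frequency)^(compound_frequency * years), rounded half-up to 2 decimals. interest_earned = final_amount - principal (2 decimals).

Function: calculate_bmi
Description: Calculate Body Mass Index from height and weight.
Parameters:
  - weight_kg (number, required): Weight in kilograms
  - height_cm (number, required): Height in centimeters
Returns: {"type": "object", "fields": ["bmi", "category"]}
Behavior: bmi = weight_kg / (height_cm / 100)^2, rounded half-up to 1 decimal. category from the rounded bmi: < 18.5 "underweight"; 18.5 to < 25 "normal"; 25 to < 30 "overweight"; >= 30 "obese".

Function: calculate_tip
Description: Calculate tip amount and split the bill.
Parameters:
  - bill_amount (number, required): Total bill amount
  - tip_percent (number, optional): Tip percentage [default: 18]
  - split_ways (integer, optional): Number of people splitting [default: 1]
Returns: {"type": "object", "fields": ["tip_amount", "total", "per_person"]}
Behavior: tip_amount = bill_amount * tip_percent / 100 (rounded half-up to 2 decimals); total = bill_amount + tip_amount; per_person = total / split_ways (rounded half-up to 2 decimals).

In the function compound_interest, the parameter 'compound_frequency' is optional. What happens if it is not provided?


The compound_interest spec declares:
  - compound_frequency (integer, optional): Times compounded per year [values: 1, 4, 12, 365] [default: 12]
It defaults to 12


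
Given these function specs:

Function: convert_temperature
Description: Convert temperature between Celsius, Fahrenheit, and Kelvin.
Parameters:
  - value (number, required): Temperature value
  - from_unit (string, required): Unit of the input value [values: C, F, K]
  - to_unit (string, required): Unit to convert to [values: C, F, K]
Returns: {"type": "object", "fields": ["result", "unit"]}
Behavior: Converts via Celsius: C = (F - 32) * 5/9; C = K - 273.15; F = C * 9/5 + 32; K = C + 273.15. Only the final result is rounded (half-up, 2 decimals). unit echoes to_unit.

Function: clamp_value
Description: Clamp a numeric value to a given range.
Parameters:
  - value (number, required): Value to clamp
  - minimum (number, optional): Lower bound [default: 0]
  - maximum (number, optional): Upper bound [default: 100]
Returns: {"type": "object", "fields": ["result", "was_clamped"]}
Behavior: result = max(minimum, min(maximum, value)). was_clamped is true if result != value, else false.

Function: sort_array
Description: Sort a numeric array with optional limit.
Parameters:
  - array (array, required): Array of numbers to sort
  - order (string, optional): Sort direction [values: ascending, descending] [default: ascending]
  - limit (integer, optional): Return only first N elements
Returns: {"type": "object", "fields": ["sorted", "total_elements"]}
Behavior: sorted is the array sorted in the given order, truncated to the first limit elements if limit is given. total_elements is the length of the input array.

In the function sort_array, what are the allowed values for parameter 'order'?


The sort_array spec declares:
  - order (string, optional): Sort direction [values: ascending, descending] [default: ascending]
Allowed values:
ascending, descending


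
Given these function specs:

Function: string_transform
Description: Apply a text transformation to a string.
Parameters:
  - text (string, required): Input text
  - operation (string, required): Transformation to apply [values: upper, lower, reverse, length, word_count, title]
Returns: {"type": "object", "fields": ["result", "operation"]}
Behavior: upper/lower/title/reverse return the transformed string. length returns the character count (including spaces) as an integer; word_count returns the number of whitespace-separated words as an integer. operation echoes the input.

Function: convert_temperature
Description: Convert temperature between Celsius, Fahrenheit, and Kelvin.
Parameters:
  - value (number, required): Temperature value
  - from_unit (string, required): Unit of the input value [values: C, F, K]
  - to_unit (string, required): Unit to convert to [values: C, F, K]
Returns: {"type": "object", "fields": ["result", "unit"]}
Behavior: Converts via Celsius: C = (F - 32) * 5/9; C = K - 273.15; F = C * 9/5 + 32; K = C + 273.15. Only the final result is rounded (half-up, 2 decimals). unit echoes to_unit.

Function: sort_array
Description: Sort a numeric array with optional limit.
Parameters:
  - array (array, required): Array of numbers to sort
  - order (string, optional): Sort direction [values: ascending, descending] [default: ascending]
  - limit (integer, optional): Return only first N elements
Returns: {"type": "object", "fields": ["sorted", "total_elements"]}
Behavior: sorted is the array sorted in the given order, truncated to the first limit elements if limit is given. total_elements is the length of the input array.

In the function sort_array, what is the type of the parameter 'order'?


The sort_array spec declares:
  - order (string, optional): Sort direction [values: ascending, descending] [default: ascending]
Type:
string


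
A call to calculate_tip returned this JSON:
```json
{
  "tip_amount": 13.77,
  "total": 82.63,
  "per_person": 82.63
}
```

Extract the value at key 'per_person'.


82.63


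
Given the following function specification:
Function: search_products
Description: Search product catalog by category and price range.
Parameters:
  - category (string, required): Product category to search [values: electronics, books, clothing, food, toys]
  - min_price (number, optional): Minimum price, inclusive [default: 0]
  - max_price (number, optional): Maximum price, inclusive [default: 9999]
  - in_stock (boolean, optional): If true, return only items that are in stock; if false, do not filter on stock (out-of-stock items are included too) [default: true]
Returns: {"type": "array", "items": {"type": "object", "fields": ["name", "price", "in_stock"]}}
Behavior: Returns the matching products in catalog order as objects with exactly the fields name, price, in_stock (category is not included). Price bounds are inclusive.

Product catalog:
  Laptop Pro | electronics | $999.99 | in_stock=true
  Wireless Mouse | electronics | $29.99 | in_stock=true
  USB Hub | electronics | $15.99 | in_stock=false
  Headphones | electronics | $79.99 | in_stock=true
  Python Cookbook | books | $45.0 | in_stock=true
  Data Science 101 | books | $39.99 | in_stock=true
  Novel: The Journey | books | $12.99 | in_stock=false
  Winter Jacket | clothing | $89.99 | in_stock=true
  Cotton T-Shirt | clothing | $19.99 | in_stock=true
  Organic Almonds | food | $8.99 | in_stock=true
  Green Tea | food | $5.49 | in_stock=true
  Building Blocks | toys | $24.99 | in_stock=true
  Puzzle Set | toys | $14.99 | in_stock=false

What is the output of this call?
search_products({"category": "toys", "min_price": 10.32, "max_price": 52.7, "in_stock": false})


Filter: category=toys, 10.32 <= price <= 52.7, in_stock=false so stock is not filtered
  Building Blocks ($24.99): keep
  Puzzle Set ($14.99): keep
Output:
[{"name": "Building Blocks", "price": 24.99, "in_stock": true}, {"name": "Puzzle Set", "price": 14.99, "in_stock": false}]


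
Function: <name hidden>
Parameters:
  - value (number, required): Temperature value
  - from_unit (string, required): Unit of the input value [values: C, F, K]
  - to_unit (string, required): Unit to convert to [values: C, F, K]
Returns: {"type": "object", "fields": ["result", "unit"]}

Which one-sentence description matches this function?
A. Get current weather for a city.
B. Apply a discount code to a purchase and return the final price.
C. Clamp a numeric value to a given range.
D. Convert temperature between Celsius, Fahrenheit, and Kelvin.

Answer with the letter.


Parameters value, from_unit, to_unit and return ["result", "unit"] fit: Convert temperature between Celsius, Fahrenheit, and Kelvin.
D


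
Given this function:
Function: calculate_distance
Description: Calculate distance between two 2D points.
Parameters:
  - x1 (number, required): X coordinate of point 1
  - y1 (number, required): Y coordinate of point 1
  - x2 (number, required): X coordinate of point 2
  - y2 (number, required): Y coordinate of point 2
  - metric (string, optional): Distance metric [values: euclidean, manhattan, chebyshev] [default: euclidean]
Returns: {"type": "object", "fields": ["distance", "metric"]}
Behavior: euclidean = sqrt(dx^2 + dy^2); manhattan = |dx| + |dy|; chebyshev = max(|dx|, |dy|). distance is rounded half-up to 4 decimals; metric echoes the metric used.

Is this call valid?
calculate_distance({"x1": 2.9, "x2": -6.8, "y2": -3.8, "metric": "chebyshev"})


Checking required parameters...
Missing required parameter: y1
Invalid - missing required parameter 'y1'


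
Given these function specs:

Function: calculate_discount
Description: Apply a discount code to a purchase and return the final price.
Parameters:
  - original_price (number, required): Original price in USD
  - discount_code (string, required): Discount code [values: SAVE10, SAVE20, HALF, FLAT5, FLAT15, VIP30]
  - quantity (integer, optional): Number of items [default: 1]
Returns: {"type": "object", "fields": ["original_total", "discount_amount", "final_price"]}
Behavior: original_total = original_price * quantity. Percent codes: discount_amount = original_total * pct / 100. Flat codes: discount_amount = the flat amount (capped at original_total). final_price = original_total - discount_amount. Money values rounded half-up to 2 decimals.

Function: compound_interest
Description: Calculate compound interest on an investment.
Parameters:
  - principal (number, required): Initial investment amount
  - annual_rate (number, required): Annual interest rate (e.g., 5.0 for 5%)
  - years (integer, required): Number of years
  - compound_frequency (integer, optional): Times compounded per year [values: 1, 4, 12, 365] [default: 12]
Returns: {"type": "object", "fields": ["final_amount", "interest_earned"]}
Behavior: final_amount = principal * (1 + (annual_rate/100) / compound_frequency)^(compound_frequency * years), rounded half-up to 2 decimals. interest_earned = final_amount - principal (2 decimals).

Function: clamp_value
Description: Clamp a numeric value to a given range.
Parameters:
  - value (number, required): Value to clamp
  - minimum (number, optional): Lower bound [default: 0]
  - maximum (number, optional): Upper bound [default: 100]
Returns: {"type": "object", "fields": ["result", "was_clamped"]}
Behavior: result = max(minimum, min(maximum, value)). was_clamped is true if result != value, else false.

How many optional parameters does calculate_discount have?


Parameters of calculate_discount: original_price (required), discount_code (required), quantity (optional)
Optional count:
1


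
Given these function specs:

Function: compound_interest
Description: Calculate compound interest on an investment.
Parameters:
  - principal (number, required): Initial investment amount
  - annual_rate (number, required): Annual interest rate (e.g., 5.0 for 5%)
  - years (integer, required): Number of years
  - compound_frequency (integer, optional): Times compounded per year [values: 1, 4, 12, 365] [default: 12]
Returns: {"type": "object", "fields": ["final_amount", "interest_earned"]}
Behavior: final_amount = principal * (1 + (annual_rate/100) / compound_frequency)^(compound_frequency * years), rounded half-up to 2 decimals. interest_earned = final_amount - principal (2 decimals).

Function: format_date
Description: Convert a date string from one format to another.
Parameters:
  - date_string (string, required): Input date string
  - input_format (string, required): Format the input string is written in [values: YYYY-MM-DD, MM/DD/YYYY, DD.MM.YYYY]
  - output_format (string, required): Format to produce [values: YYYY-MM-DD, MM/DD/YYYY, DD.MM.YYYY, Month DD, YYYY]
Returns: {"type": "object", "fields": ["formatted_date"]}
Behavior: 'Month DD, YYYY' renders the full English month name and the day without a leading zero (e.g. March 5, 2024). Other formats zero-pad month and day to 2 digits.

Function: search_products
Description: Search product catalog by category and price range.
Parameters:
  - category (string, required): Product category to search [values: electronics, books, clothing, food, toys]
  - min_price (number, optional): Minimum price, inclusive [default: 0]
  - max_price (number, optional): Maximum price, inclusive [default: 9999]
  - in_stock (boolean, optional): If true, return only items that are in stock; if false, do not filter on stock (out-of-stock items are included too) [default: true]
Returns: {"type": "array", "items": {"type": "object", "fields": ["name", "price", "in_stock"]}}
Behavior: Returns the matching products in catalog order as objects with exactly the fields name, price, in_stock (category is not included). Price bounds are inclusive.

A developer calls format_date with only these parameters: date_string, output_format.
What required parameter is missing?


Required parameters: date_string, input_format, output_format
Provided: date_string, output_format
Missing: input_format
input_format


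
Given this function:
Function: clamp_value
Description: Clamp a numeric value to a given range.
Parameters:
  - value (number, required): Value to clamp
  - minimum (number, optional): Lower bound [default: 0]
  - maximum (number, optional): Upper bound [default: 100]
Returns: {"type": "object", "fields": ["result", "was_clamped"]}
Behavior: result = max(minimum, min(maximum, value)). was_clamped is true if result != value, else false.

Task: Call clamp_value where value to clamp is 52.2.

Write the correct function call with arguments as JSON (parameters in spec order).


Mapping each described value to its parameter name:
  'Value to clamp' -> value = 52.2
clamp_value({"value": 52.2})


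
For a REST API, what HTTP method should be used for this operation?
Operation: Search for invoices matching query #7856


GET = read, POST = create, PUT = update/replace, DELETE = remove
This operation is a read.
GET


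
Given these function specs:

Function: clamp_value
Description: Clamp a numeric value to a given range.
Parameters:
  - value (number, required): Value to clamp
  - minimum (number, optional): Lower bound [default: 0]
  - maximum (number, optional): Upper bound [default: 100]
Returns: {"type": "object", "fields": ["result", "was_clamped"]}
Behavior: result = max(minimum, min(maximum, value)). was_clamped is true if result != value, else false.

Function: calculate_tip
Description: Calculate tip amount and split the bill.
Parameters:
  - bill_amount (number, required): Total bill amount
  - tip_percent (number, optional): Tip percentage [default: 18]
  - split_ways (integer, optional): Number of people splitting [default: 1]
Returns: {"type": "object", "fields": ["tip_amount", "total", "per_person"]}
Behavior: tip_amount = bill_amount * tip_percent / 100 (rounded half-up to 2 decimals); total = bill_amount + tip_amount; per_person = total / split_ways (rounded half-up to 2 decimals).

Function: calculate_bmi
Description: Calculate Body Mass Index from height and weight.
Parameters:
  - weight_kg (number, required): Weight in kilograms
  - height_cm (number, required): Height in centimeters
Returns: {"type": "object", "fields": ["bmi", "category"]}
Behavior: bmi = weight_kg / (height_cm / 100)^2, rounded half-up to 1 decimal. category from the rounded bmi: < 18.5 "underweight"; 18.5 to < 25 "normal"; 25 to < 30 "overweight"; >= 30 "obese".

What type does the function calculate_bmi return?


The calculate_bmi spec declares Returns: {"type": "object", "fields": ["bmi", "category"]}
Type:
object


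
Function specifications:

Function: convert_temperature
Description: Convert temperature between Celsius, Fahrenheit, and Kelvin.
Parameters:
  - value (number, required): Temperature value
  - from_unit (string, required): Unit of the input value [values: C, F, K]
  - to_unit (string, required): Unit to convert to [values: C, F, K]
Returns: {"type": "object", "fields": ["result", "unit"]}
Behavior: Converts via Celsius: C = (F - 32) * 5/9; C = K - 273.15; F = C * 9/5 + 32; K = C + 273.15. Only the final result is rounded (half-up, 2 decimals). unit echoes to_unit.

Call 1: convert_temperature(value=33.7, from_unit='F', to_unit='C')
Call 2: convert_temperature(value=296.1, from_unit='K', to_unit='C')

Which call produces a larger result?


Call 1:
  To C: (33.7 - 32) * 5/9 = 0.944444
  Target is C: 0.944444
  Round to 2 decimals: 0.94
  -> 0.94 C
Call 2:
  To C: 296.1 - 273.15 = 22.95
  Target is C: 22.95
  Round to 2 decimals: 22.95
  -> 22.95 C
Call 2 (22.95 C)


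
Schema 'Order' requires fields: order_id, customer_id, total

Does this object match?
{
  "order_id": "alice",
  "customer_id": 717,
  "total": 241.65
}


Checking required fields... All present.
Valid - all required fields present


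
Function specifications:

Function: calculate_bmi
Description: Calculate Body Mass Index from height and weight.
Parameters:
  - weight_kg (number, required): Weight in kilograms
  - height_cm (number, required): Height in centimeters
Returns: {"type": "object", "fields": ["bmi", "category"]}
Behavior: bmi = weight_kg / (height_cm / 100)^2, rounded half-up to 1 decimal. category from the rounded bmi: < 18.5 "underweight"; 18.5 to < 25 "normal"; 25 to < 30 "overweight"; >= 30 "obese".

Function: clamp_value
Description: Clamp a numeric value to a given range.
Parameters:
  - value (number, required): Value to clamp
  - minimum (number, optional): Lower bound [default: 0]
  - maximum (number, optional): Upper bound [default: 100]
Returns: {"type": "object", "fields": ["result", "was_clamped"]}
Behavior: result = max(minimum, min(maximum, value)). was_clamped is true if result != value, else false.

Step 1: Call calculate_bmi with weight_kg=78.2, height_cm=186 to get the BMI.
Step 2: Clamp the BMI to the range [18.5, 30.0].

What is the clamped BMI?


Step 1: calculate_bmi(weight_kg=78.2, height_cm=186)
  height_m = 186 / 100 = 1.86
  bmi = 78.2 / 1.86^2 = 78.2 / 3.4596 = 22.603769 -> 22.6
  18.5 <= 22.6 < 25 -> normal
  -> bmi = 22.6
Step 2: clamp_value(value=22.6, minimum=18.5, maximum=30.0)
  result = max(18.5, min(30.0, 22.6)) = max(18.5, 22.6) = 22.6
  was_clamped = (22.6 != 22.6) = false
  -> result = 22.6
22.6


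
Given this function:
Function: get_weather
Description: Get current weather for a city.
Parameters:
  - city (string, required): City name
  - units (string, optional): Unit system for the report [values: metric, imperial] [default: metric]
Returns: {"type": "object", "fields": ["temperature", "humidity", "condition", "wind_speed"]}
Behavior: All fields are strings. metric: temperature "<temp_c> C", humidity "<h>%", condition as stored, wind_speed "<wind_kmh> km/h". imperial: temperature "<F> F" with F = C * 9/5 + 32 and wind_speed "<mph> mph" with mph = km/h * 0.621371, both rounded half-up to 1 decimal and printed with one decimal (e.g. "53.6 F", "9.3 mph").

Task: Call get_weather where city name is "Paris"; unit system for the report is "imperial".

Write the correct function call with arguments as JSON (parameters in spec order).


Mapping each described value to its parameter name:
  'City name' -> city = "Paris"
  'Unit system for the report' -> units = "imperial"
get_weather({"city": "Paris", "units": "imperial"})


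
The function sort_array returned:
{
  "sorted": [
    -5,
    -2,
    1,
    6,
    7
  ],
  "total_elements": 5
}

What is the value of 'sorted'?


[-5, -2, 1, 6, 7]


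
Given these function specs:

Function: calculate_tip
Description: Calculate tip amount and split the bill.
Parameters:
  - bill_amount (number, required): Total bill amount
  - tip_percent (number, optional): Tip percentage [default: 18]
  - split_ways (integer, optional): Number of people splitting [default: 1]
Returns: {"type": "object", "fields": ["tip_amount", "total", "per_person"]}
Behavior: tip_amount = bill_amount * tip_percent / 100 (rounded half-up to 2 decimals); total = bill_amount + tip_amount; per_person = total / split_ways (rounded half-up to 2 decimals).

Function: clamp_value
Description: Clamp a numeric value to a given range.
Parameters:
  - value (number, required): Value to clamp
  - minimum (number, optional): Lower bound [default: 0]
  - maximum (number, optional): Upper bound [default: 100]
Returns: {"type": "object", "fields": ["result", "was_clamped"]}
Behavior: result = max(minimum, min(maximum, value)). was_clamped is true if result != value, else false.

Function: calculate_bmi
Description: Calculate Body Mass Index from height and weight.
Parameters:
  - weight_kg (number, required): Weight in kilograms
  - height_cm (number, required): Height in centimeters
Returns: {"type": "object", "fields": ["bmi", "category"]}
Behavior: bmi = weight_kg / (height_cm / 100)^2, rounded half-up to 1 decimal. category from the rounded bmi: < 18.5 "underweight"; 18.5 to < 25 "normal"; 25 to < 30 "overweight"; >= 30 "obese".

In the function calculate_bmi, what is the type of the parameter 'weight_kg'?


The calculate_bmi spec declares:
  - weight_kg (number, required): Weight in kilograms
Type:
number
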